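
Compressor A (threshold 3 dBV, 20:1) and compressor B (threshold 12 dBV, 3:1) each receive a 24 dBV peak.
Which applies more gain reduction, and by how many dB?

A, by 11.95 dB

A: overshoot 21 dB → output overshoot 1.05 dB → GR 19.95 dB.
B: overshoot 12 dB → output overshoot 4 dB → GR 8 dB.
Difference: 11.95 dB in favour of A.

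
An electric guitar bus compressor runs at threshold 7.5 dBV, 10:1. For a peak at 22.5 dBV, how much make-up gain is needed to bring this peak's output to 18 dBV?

Overshoot 15 dB → 15/10 = 1.5 dB after compression, so the compressed level is 7.5 + 1.5 = 9 dBV.
Make-up = target − compressed = 18 − 9 = 9 dB.

9 dB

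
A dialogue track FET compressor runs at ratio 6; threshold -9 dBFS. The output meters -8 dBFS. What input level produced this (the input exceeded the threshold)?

That's 1 dB above the -9 dBFS threshold.
Undo the ratio: input overshoot = 1 × 6 = 6 dB, giving input = -3 dBFS.

-3 dBFS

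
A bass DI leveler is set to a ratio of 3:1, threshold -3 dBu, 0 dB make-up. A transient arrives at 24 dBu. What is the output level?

Overshoot: 24 − (-3) = 27 dB.
3:1 compression reduces that to 27/3 = 9 dB over.
That puts the output at 6 dBu.

6 dBu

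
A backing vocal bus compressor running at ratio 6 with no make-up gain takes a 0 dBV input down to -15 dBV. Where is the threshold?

-18 dBV

Gain reduction = 0 − (-15) = 15 dB; output overshoot = GR / (R − 1) = 15 / 5 = 3 dB.
Threshold = output − output overshoot = -15 − 3 = -18 dBV.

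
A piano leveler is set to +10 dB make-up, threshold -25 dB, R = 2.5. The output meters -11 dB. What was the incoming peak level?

-15 dB

Stripping the +10 dB make-up gives -21 dB at the gain stage.
That's 4 dB above the -25 dB threshold.
Before 2.5:1 compression the overshoot was 4 × 2.5 = 10 dB, so input = -25 + 10 = -15 dB.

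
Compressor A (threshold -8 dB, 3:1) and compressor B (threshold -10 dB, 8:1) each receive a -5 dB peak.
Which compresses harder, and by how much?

A: 3 dB over, compressed to 1 dB over, so 2 dB of GR.
B: 5 dB over, compressed to 0.625 dB over, so 4.375 dB of GR.
B applies 2.375 dB more gain reduction.

B, by 2.375 dB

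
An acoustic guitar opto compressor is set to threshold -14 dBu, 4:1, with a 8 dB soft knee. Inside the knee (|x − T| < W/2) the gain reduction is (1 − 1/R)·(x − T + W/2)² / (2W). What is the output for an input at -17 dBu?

-17.046875 dBu

x − T + W/2 = -17 − (-14) + 4 = 1.
GR = (1 − 1/4) × 1² / 16 = 0.75 × 1 / 16 = 0.046875 dB.
Output = -17 − 0.046875 = -17.046875 dBu.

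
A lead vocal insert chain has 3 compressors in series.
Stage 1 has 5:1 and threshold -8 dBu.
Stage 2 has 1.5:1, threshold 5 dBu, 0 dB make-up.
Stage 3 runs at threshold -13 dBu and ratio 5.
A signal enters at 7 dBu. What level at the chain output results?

-11.4 dBu

Stage 1: 7 dBu is 15 dB over -8 dBu; at 5:1 that becomes 3 dB over, giving -5 dBu.
Stage 2: -5 dBu ≤ 5 dBu, so stage 2 doesn't engage; output -5 dBu.
Stage 3: 8 dB above -13 dBu, reduced 5:1 to 1.6 dB above → -11.4 dBu.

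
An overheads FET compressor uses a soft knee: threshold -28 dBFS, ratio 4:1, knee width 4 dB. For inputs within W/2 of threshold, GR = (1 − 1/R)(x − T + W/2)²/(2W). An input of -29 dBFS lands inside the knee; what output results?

-29.09375 dBFS

x − T + W/2 = -29 − (-28) + 2 = 1.
GR = (1 − 1/4) × 1² / 8 = 0.75 × 1 / 8 = 0.09375 dB.
Output = -29 − 0.09375 = -29.09375 dBFS.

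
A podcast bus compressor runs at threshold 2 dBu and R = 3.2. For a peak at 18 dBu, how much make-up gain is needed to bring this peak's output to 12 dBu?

5 dB

The peak compresses to 2 + 16/3.2 = 7 dBu.
To reach 12 dBu requires 12 − 7 = 5 dB of make-up.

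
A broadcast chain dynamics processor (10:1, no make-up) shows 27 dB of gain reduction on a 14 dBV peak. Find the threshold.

Let T be the threshold. Output overshoot = (input overshoot)/R, so -13 − T = (14 − T)/10.
10·(-13 − T) = 14 − T → 9·T = -130 − 14 = -144.
T = -144/9 = -16 dBV.

-16 dBV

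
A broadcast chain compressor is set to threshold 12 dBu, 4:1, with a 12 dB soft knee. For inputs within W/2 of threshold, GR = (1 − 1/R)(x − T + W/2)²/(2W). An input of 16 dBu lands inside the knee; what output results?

12.875 dBu

x − T + W/2 = 16 − 12 + 6 = 10.
GR = (1 − 1/4) × 10² / 24 = 0.75 × 100 / 24 = 3.125 dB.
Output = 16 − 3.125 = 12.875 dBu.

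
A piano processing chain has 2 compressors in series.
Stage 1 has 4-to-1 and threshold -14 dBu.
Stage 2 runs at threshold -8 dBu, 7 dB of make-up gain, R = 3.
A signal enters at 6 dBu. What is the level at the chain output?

-2 dBu

Stage 1: 20 dB above -14 dBu, reduced 4:1 to 5 dB above → -9 dBu.
Stage 2: below threshold (-9 ≤ -8); passes unchanged; make-up brings it to -2 dBu.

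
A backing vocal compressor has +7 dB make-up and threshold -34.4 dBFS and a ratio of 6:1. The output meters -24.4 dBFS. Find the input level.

Before make-up, the level was -24.4 − 7 = -31.4 dBFS.
Post-compression overshoot = -31.4 − (-34.4) = 3 dB.
Undo the ratio: input overshoot = 3 × 6 = 18 dB, giving input = -16.4 dBFS.

-16.4 dBFS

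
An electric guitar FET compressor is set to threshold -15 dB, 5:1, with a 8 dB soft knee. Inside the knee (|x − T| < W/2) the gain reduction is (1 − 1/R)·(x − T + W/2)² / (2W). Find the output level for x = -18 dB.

-18.05 dB

x − T + W/2 = -18 − (-15) + 4 = 1.
GR = (1 − 1/5) × 1² / 16 = 0.8 × 1 / 16 = 0.05 dB.
Output = -18 − 0.05 = -18.05 dB.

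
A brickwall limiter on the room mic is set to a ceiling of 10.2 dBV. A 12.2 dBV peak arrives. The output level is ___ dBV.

At ∞:1, everything above 10.2 dBV is held at the ceiling.

10.2 dBV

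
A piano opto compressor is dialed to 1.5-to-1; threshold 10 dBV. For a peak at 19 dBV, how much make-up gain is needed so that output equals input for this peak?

Without make-up, output = threshold + overshoot/1.5 = 10 + 6 = 16 dBV.
Gap to target: 3 dB.

3 dB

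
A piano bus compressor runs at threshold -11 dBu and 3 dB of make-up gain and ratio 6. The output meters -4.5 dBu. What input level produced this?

10 dBu

Stripping the +3 dB make-up gives -7.5 dBu at the gain stage.
The compressed level sits -7.5 − (-11) = 3.5 dB over threshold.
Before 6:1 compression the overshoot was 3.5 × 6 = 21 dB, so input = -11 + 21 = 10 dBu.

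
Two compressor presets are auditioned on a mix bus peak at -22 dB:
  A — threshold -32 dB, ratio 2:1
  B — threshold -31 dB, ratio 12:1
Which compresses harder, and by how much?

B, by 3.25 dB

A: 10 dB over, compressed to 5 dB over, so 5 dB of GR.
B: 9 dB over, compressed to 0.75 dB over, so 8.25 dB of GR.
Difference: 3.25 dB in favour of B.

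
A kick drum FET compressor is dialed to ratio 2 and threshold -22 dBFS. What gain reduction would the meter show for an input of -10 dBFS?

6 dB

-10 dBFS exceeds the threshold by 12 dB.
After 2:1 compression the overshoot becomes 12/2 = 6 dB.
GR = overshoot in − overshoot out = 12 − 6 = 6 dB.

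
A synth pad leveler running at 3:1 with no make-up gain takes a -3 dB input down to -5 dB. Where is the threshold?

Input is 3 dB above T (since output overshoot × R = input overshoot: (-5 − T)·3 = -3 − T gives T = -6 dB).
Check: -6 + (-3 − (-6))/3 = -6 + 1 = -5 dB. ✓

-6 dB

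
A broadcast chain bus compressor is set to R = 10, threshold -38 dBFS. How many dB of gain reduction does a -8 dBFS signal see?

27 dB

The signal is 30 dB above threshold.
After 10:1 compression the overshoot becomes 30/10 = 3 dB.
Gain reduction = 30 − 3 = 27 dB.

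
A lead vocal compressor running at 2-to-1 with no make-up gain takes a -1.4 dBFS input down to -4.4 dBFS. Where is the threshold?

Input is 6 dB above T (since output overshoot × R = input overshoot: (-4.4 − T)·2 = -1.4 − T gives T = -7.4 dBFS).
Check: -7.4 + (-1.4 − (-7.4))/2 = -7.4 + 3 = -4.4 dBFS. ✓

-7.4 dBFS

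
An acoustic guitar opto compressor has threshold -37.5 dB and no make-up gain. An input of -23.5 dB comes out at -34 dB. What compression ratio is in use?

4:1

Input overshoot = -23.5 − (-37.5) = 14 dB; output overshoot = -34 − (-37.5) = 3.5 dB.
Ratio = 14 / 3.5 = 4.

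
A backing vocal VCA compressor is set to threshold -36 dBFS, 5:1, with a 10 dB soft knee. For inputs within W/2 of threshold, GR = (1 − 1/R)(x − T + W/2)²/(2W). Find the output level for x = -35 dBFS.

-36.44 dBFS

x − T + W/2 = -35 − (-36) + 5 = 6.
GR = (1 − 1/5) × 6² / 20 = 0.8 × 36 / 20 = 1.44 dB.
Output = -35 − 1.44 = -36.44 dBFS.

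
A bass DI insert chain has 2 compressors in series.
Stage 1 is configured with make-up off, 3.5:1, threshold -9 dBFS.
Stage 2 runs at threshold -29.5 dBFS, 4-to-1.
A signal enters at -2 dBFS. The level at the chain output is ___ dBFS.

-23.875 dBFS

Stage 1: -2 dBFS is 7 dB over -9 dBFS; at 3.5:1 that becomes 2 dB over, giving -7 dBFS.
Stage 2: 22.5 dB above -29.5 dBFS, reduced 4:1 to 5.625 dB above → -23.875 dBFS.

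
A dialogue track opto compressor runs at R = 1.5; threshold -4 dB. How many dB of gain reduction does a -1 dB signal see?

Overshoot = -1 − (-4) = 3 dB.
At 1.5:1, output sits 3/1.5 = 2 dB above threshold.
Gain reduction = 3 − 2 = 1 dB.

1 dB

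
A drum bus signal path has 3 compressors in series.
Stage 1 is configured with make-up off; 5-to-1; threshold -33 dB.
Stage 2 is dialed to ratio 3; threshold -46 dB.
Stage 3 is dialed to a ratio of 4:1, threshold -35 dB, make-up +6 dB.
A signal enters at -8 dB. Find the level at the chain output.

Stage 1: -8 dB is 25 dB over -33 dB; at 5:1 that becomes 5 dB over, giving -28 dB.
Stage 2: 18 dB above -46 dB, reduced 3:1 to 6 dB above → -40 dB.
Stage 3: -40 dB is at or below the -35 dB threshold — no compression; make-up brings it to -34 dB.

-34 dB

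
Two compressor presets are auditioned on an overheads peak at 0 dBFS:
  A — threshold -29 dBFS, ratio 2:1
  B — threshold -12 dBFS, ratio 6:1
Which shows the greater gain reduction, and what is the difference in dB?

A, by 4.5 dB

A: GR = 29 − 29/2 = 14.5 dB.
B: GR = 12 − 12/6 = 10 dB.
Difference: 4.5 dB in favour of A.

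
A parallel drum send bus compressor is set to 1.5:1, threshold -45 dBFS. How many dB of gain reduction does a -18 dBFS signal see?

9 dB

The signal is 27 dB above threshold.
After 1.5:1 compression the overshoot becomes 27/1.5 = 18 dB.
GR = overshoot in − overshoot out = 27 − 18 = 9 dB.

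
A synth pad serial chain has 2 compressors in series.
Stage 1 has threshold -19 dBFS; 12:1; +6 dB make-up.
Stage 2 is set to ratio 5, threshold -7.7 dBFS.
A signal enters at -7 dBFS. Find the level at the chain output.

-12 dBFS

Stage 1: 12 dB above -19 dBFS, reduced 12:1 to 1 dB above → -18 dBFS; +6 dB make-up → -12 dBFS.
Stage 2: -12 dBFS ≤ -7.7 dBFS, so stage 2 doesn't engage; output -12 dBFS.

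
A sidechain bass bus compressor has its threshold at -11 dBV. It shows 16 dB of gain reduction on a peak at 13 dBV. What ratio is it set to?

3:1

Input overshoot = 13 − (-11) = 24 dB.
Output overshoot = 24 − 16 = 8 dB.
Ratio = input overshoot / output overshoot = 24 / 8 = 3.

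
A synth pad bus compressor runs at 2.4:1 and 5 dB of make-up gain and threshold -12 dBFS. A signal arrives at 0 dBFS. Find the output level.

-2 dBFS

The input is 12 dB above the -12 dBFS threshold.
The 12 dB excess becomes 5 dB after 2.4:1 reduction.
Output = -12 + 5 = -7 dBFS; make-up adds 5 dB, giving -2 dBFS.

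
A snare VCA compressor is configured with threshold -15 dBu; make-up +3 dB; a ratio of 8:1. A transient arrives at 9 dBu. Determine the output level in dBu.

The input is 24 dB above the -15 dBu threshold.
The 24 dB excess becomes 3 dB after 8:1 reduction.
Output = -15 + 3 = -12 dBu; make-up adds 3 dB, giving -9 dBu.

-9 dBu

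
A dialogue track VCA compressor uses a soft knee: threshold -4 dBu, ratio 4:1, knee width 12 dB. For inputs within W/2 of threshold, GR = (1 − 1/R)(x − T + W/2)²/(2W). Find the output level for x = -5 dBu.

-5.78125 dBu

x − T + W/2 = -5 − (-4) + 6 = 5.
GR = (1 − 1/4) × 5² / 24 = 0.75 × 25 / 24 = 0.78125 dB.
Output = -5 − 0.78125 = -5.78125 dBu.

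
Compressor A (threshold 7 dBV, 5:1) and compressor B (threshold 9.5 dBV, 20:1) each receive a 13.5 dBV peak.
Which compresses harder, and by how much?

A: GR = 6.5 − 6.5/5 = 5.2 dB.
B: GR = 4 − 4/20 = 3.8 dB.
A reduces 1.4 dB more.

A, by 1.4 dB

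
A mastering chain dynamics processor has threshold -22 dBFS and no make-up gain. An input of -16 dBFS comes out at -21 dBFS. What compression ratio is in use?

6:1

Input overshoot = -16 − (-22) = 6 dB; output overshoot = -21 − (-22) = 1 dB.
Ratio = 6 / 1 = 6.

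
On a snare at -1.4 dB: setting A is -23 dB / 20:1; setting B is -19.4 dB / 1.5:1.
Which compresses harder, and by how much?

A: overshoot 21.6 dB → output overshoot 1.08 dB → GR 20.52 dB.
B: overshoot 18 dB → output overshoot 12 dB → GR 6 dB.
Difference: 14.52 dB in favour of A.

A, by 14.52 dB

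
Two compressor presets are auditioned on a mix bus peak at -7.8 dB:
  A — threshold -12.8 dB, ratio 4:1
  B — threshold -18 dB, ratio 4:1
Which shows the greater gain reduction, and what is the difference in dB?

B, by 3.9 dB

A: GR = 5 − 5/4 = 3.75 dB.
B: GR = 10.2 − 10.2/4 = 7.65 dB.
B applies 3.9 dB more gain reduction.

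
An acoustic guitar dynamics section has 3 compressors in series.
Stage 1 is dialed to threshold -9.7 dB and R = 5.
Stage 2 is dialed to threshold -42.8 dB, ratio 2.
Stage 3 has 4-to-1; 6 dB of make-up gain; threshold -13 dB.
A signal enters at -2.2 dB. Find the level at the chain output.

Stage 1: -2.2 dB is 7.5 dB over -9.7 dB; at 5:1 that becomes 1.5 dB over, giving -8.2 dB.
Stage 2: overshoot 34.6 dB → 34.6/2 = 17.3 dB → -25.5 dB.
Stage 3: -25.5 dB is at or below the -13 dB threshold — no compression; make-up brings it to -19.5 dB.

-19.5 dB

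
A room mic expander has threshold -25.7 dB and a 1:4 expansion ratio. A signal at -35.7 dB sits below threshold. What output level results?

Below threshold, a 1:4 expander applies gain = (4−1)×(T − x) of attenuation.
(4−1) × 10 = 30 dB, so output = -35.7 − 30 = -65.7 dB.

-65.7 dB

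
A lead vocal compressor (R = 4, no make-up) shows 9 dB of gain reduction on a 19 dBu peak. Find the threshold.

7 dBu

Gain reduction = 19 − 10 = 9 dB; output overshoot = GR / (R − 1) = 9 / 3 = 3 dB.
Threshold = output − output overshoot = 10 − 3 = 7 dBu.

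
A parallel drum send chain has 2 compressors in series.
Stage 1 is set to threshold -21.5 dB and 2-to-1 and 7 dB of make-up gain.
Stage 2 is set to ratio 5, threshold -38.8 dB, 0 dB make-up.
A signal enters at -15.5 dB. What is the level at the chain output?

Stage 1: 6 dB above -21.5 dB, reduced 2:1 to 3 dB above → -18.5 dB; +7 dB make-up → -11.5 dB.
Stage 2: overshoot 27.3 dB → 27.3/5 = 5.46 dB → -33.34 dB.

-33.34 dB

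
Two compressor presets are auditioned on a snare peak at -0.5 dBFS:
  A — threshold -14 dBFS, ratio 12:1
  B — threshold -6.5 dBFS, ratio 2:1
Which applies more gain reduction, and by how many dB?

A: GR = 13.5 − 13.5/12 = 12.375 dB.
B: GR = 6 − 6/2 = 3 dB.
A reduces 9.375 dB more.

A, by 9.375 dB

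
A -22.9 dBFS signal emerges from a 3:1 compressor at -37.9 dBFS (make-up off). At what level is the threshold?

Gain reduction = -22.9 − (-37.9) = 15 dB; output overshoot = GR / (R − 1) = 15 / 2 = 7.5 dB.
Threshold = output − output overshoot = -37.9 − 7.5 = -45.4 dBFS.

-45.4 dBFS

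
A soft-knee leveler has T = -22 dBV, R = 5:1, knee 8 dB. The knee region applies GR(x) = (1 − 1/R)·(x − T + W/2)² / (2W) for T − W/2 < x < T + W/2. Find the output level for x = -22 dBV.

-22.8 dBV

x − T + W/2 = -22 − (-22) + 4 = 4.
GR = (1 − 1/5) × 4² / 16 = 0.8 × 16 / 16 = 0.8 dB.
Output = -22 − 0.8 = -22.8 dBV.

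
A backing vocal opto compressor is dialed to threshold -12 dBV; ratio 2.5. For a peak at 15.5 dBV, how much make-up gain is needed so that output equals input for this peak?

Overshoot 27.5 dB → 27.5/2.5 = 11 dB after compression, so the compressed level is -12 + 11 = -1 dBV.
Make-up = target − compressed = 15.5 − (-1) = 16.5 dB.

16.5 dB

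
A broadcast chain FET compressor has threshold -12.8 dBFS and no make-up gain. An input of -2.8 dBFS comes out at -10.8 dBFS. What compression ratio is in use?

Input overshoot = -2.8 − (-12.8) = 10 dB; output overshoot = -10.8 − (-12.8) = 2 dB.
Ratio = 10 / 2 = 5.

5:1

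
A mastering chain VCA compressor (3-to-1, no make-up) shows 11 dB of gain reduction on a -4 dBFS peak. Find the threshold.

Gain reduction = -4 − (-15) = 11 dB; output overshoot = GR / (R − 1) = 11 / 2 = 5.5 dB.
Threshold = output − output overshoot = -15 − 5.5 = -20.5 dBFS.

-20.5 dBFS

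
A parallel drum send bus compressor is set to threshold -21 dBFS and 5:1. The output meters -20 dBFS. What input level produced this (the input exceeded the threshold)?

Post-compression overshoot = -20 − (-21) = 1 dB.
Before 5:1 compression the overshoot was 1 × 5 = 5 dB, so input = -21 + 5 = -16 dBFS.

-16 dBFS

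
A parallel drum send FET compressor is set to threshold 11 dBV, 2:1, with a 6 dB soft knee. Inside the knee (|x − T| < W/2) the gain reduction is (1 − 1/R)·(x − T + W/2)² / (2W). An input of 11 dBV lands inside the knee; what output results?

10.625 dBV

x − T + W/2 = 11 − 11 + 3 = 3.
GR = (1 − 1/2) × 3² / 12 = 0.5 × 9 / 12 = 0.375 dB.
Output = 11 − 0.375 = 10.625 dBV.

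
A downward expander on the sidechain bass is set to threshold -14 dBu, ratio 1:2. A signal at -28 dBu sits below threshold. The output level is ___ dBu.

-42 dBu

The input is 14 dB below the -14 dBu threshold.
A 1:2 expander multiplies undershoot by 2: 14 × 2 = 28 dB below threshold.
Output = -14 − 28 = -42 dBu.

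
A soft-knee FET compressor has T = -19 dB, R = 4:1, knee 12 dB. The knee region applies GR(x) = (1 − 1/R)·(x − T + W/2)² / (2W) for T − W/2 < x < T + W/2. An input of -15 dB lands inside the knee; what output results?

x − T + W/2 = -15 − (-19) + 6 = 10.
GR = (1 − 1/4) × 10² / 24 = 0.75 × 100 / 24 = 3.125 dB.
Output = -15 − 3.125 = -18.125 dB.

-18.125 dB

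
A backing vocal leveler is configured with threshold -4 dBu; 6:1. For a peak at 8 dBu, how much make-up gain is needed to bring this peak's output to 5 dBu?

7 dB

The peak compresses to -4 + 12/6 = -2 dBu.
To reach 5 dBu requires 5 − (-2) = 7 dB of make-up.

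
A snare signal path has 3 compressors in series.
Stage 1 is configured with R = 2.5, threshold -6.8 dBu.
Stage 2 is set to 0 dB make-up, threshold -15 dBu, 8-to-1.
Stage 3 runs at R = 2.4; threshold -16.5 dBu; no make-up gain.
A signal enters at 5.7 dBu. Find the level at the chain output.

-15.1875 dBu

Stage 1: 12.5 dB above -6.8 dBu, reduced 2.5:1 to 5 dB above → -1.8 dBu.
Stage 2: overshoot 13.2 dB → 13.2/8 = 1.65 dB → -13.35 dBu.
Stage 3: -13.35 dBu is 3.15 dB over -16.5 dBu; at 2.4:1 that becomes 1.3125 dB over, giving -15.1875 dBu.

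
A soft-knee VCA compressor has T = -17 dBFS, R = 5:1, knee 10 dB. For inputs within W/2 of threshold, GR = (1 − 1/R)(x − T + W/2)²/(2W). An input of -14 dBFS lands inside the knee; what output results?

-16.56 dBFS

x − T + W/2 = -14 − (-17) + 5 = 8.
GR = (1 − 1/5) × 8² / 20 = 0.8 × 64 / 20 = 2.56 dB.
Output = -14 − 2.56 = -16.56 dBFS.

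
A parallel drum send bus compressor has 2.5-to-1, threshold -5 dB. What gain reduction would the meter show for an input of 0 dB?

Overshoot = 0 − (-5) = 5 dB.
After 2.5:1 compression the overshoot becomes 5/2.5 = 2 dB.
Gain reduction = 5 − 2 = 3 dB.

3 dB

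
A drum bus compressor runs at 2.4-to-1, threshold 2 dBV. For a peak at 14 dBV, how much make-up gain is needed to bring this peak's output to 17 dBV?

The peak compresses to 2 + 12/2.4 = 7 dBV.
To reach 17 dBV requires 17 − 7 = 10 dB of make-up.

10 dB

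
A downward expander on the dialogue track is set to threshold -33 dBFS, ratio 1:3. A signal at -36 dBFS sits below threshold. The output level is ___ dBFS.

Below threshold, a 1:3 expander applies gain = (3−1)×(T − x) of attenuation.
(3−1) × 3 = 6 dB, so output = -36 − 6 = -42 dBFS.

-42 dBFS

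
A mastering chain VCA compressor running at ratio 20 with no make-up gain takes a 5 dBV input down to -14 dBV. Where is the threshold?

Gain reduction = 5 − (-14) = 19 dB; output overshoot = GR / (R − 1) = 19 / 19 = 1 dB.
Threshold = output − output overshoot = -14 − 1 = -15 dBV.

-15 dBV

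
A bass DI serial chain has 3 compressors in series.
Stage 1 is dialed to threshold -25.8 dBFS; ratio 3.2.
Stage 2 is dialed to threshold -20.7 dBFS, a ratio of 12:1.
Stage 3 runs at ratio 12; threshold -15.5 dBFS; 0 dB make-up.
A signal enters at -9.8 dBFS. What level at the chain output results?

Stage 1: -9.8 dBFS is 16 dB over -25.8 dBFS; at 3.2:1 that becomes 5 dB over, giving -20.8 dBFS.
Stage 2: -20.8 dBFS ≤ -20.7 dBFS, so stage 2 doesn't engage; output -20.8 dBFS.
Stage 3: -20.8 dBFS is at or below the -15.5 dBFS threshold — no compression; output -20.8 dBFS.

-20.8 dBFS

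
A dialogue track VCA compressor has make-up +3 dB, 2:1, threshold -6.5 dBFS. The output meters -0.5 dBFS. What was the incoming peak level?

Before make-up, the level was -0.5 − 3 = -3.5 dBFS.
The compressed level sits -3.5 − (-6.5) = 3 dB over threshold.
Input overshoot = R × output overshoot = 6 dB → input = -6.5 + 6 = -0.5 dBFS.

-0.5 dBFS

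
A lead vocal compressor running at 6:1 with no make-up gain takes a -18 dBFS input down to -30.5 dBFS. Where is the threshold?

-33 dBFS

Gain reduction = -18 − (-30.5) = 12.5 dB; output overshoot = GR / (R − 1) = 12.5 / 5 = 2.5 dB.
Threshold = output − output overshoot = -30.5 − 2.5 = -33 dBFS.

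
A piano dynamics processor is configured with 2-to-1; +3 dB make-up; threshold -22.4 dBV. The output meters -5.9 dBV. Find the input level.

Stripping the +3 dB make-up gives -8.9 dBV at the gain stage.
Post-compression overshoot = -8.9 − (-22.4) = 13.5 dB.
Undo the ratio: input overshoot = 13.5 × 2 = 27 dB, giving input = 4.6 dBV.

4.6 dBV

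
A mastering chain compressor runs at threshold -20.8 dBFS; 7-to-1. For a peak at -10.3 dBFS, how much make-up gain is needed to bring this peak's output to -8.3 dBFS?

Without make-up, output = threshold + overshoot/7 = -20.8 + 1.5 = -19.3 dBFS.
Gap to target: 11 dB.

11 dB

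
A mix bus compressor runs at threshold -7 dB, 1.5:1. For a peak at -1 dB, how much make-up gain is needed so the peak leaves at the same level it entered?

2 dB

Overshoot 6 dB → 6/1.5 = 4 dB after compression, so the compressed level is -7 + 4 = -3 dB.
Make-up = target − compressed = -1 − (-3) = 2 dB.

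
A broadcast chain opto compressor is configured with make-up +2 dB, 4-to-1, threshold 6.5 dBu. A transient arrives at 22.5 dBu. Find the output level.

12.5 dBu

22.5 dBu sits 16 dB over threshold.
At 4:1 the overshoot is divided by 4, leaving 4 dB above threshold.
So the level is 6.5 + 4 = 10.5 dBu; make-up adds 2 dB, giving 12.5 dBu.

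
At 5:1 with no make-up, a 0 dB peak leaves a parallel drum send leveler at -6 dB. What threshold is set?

Let T be the threshold. Output overshoot = (input overshoot)/R, so -6 − T = (0 − T)/5.
5·(-6 − T) = 0 − T → 4·T = -30 − 0 = -30.
T = -30/4 = -7.5 dB.

-7.5 dB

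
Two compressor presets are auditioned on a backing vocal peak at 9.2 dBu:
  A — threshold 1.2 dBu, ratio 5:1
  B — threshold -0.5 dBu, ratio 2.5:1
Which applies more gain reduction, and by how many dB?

A: GR = 8 − 8/5 = 6.4 dB.
B: GR = 9.7 − 9.7/2.5 = 5.82 dB.
A applies 0.58 dB more gain reduction.

A, by 0.58 dB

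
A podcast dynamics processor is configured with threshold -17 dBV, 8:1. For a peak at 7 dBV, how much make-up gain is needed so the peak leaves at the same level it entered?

Without make-up, output = threshold + overshoot/8 = -17 + 3 = -14 dBV.
Gap to target: 21 dB.

21 dB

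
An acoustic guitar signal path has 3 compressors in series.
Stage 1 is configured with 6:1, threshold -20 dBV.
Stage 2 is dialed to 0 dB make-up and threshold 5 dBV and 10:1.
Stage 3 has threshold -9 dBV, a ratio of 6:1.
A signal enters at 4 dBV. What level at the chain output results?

-16 dBV

Stage 1: 24 dB above -20 dBV, reduced 6:1 to 4 dB above → -16 dBV.
Stage 2: -16 dBV ≤ 5 dBV, so stage 2 doesn't engage; output -16 dBV.
Stage 3: -16 dBV ≤ -9 dBV, so stage 3 doesn't engage; output -16 dBV.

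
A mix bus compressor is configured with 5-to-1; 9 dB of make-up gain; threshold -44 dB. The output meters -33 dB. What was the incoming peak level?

Stripping the +9 dB make-up gives -42 dB at the gain stage.
Post-compression overshoot = -42 − (-44) = 2 dB.
Before 5:1 compression the overshoot was 2 × 5 = 10 dB, so input = -44 + 10 = -34 dB.

-34 dB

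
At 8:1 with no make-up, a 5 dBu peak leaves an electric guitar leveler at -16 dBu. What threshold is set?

-19 dBu

Gain reduction = 5 − (-16) = 21 dB; output overshoot = GR / (R − 1) = 21 / 7 = 3 dB.
Threshold = output − output overshoot = -16 − 3 = -19 dBu.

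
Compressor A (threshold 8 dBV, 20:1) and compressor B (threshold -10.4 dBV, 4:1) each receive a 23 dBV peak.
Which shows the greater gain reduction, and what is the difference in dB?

A: GR = 15 − 15/20 = 14.25 dB.
B: GR = 33.4 − 33.4/4 = 25.05 dB.
B reduces 10.8 dB more.

B, by 10.8 dB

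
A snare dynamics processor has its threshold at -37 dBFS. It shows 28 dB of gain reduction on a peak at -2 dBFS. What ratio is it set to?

5:1

Input overshoot = -2 − (-37) = 35 dB.
Output overshoot = 35 − 28 = 7 dB.
Ratio = input overshoot / output overshoot = 35 / 7 = 5.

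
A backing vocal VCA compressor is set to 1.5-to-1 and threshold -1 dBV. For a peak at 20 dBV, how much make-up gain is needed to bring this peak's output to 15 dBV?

The peak compresses to -1 + 21/1.5 = 13 dBV.
To reach 15 dBV requires 15 − 13 = 2 dB of make-up.

2 dB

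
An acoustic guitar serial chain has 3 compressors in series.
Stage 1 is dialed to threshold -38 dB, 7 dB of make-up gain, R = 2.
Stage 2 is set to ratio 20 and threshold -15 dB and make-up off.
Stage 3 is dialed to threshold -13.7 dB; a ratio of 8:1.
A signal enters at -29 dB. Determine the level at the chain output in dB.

-26.5 dB

Stage 1: overshoot 9 dB → 9/2 = 4.5 dB → -33.5 dB; +7 dB make-up → -26.5 dB.
Stage 2: -26.5 dB ≤ -15 dB, so stage 2 doesn't engage; output -26.5 dB.
Stage 3: -26.5 dB ≤ -13.7 dB, so stage 3 doesn't engage; output -26.5 dB.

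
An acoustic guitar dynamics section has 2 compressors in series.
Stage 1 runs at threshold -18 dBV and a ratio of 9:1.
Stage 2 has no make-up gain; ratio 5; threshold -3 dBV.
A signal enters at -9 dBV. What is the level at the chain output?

Stage 1: 9 dB above -18 dBV, reduced 9:1 to 1 dB above → -17 dBV.
Stage 2: below threshold (-17 ≤ -3); passes unchanged; output -17 dBV.

-17 dBV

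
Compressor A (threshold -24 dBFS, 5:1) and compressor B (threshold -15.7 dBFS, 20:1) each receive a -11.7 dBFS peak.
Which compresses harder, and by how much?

A, by 6.04 dB

A: GR = 12.3 − 12.3/5 = 9.84 dB.
B: GR = 4 − 4/20 = 3.8 dB.
Difference: 6.04 dB in favour of A.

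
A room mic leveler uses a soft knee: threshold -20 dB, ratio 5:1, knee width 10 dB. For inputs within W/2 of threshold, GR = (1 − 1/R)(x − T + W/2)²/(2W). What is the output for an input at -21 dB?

x − T + W/2 = -21 − (-20) + 5 = 4.
GR = (1 − 1/5) × 4² / 20 = 0.8 × 16 / 20 = 0.64 dB.
Output = -21 − 0.64 = -21.64 dB.

-21.64 dB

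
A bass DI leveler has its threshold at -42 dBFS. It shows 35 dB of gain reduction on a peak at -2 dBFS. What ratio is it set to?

8:1

Input overshoot = -2 − (-42) = 40 dB.
Output overshoot = 40 − 35 = 5 dB.
Ratio = input overshoot / output overshoot = 40 / 5 = 8.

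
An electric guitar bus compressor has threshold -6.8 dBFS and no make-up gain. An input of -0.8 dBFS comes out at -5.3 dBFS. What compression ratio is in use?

Input overshoot = -0.8 − (-6.8) = 6 dB; output overshoot = -5.3 − (-6.8) = 1.5 dB.
Ratio = 6 / 1.5 = 4.

4:1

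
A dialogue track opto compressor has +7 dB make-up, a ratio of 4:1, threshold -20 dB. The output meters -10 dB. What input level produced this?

-8 dB

Stripping the +7 dB make-up gives -17 dB at the gain stage.
That's 3 dB above the -20 dB threshold.
Input overshoot = R × output overshoot = 12 dB → input = -20 + 12 = -8 dB.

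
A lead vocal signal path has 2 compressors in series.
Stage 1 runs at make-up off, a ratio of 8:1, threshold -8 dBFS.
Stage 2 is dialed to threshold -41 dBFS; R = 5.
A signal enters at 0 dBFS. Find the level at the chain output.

Stage 1: 0 dBFS is 8 dB over -8 dBFS; at 8:1 that becomes 1 dB over, giving -7 dBFS.
Stage 2: 34 dB above -41 dBFS, reduced 5:1 to 6.8 dB above → -34.2 dBFS.

-34.2 dBFS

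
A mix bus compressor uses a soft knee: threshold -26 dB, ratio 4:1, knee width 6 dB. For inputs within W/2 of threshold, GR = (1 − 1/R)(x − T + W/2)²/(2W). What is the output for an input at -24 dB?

x − T + W/2 = -24 − (-26) + 3 = 5.
GR = (1 − 1/4) × 5² / 12 = 0.75 × 25 / 12 = 1.5625 dB.
Output = -24 − 1.5625 = -25.5625 dB.

-25.5625 dB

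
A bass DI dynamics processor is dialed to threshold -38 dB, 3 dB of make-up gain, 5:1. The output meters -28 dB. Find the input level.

Stripping the +3 dB make-up gives -31 dB at the gain stage.
The compressed level sits -31 − (-38) = 7 dB over threshold.
Input overshoot = R × output overshoot = 35 dB → input = -38 + 35 = -3 dB.

-3 dB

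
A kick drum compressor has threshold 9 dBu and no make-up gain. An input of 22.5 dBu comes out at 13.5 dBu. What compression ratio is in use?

3:1

Input overshoot = 22.5 − 9 = 13.5 dB; output overshoot = 13.5 − 9 = 4.5 dB.
Ratio = 13.5 / 4.5 = 3.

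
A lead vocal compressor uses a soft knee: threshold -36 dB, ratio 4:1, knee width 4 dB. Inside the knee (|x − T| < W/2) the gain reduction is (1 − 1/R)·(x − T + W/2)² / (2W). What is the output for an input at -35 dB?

-35.84375 dB

x − T + W/2 = -35 − (-36) + 2 = 3.
GR = (1 − 1/4) × 3² / 8 = 0.75 × 9 / 8 = 0.84375 dB.
Output = -35 − 0.84375 = -35.84375 dB.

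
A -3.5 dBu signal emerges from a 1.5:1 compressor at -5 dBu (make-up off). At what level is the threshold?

-8 dBu

Input is 4.5 dB above T (since output overshoot × R = input overshoot: (-5 − T)·1.5 = -3.5 − T gives T = -8 dBu).
Check: -8 + (-3.5 − (-8))/1.5 = -8 + 3 = -5 dBu. ✓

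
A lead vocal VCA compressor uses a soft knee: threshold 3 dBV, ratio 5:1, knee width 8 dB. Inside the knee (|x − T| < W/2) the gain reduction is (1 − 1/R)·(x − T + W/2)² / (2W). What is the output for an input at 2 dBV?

1.55 dBV

x − T + W/2 = 2 − 3 + 4 = 3.
GR = (1 − 1/5) × 3² / 16 = 0.8 × 9 / 16 = 0.45 dB.
Output = 2 − 0.45 = 1.55 dBV.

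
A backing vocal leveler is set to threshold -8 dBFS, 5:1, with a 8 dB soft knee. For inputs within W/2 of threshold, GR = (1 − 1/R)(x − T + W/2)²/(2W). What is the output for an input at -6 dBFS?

-7.8 dBFS

x − T + W/2 = -6 − (-8) + 4 = 6.
GR = (1 − 1/5) × 6² / 16 = 0.8 × 36 / 16 = 1.8 dB.
Output = -6 − 1.8 = -7.8 dBFS.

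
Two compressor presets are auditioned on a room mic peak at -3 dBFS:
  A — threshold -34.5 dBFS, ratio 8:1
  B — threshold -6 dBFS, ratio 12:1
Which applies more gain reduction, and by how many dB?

A, by 24.8125 dB

A: GR = 31.5 − 31.5/8 = 27.5625 dB.
B: GR = 3 − 3/12 = 2.75 dB.
Difference: 24.8125 dB in favour of A.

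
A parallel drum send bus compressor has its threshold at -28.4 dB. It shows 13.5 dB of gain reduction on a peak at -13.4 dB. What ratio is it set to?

10:1

Input overshoot = -13.4 − (-28.4) = 15 dB.
Output overshoot = 15 − 13.5 = 1.5 dB.
Ratio = input overshoot / output overshoot = 15 / 1.5 = 10.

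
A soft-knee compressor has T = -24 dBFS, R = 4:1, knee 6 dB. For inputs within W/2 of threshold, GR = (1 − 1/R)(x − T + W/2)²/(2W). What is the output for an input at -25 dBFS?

x − T + W/2 = -25 − (-24) + 3 = 2.
GR = (1 − 1/4) × 2² / 12 = 0.75 × 4 / 12 = 0.25 dB.
Output = -25 − 0.25 = -25.25 dBFS.

-25.25 dBFS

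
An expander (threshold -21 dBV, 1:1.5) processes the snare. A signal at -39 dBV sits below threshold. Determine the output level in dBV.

-48 dBV

The input is 18 dB below the -21 dBV threshold.
A 1:1.5 expander multiplies undershoot by 1.5: 18 × 1.5 = 27 dB below threshold.
Output = -21 − 27 = -48 dBV.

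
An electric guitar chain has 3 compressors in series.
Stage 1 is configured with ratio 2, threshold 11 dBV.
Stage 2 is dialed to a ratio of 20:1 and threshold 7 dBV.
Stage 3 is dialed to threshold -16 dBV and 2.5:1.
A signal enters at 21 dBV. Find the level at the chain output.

Stage 1: 21 dBV is 10 dB over 11 dBV; at 2:1 that becomes 5 dB over, giving 16 dBV.
Stage 2: 9 dB above 7 dBV, reduced 20:1 to 0.45 dB above → 7.45 dBV.
Stage 3: 23.45 dB above -16 dBV, reduced 2.5:1 to 9.38 dB above → -6.62 dBV.

-6.62 dBV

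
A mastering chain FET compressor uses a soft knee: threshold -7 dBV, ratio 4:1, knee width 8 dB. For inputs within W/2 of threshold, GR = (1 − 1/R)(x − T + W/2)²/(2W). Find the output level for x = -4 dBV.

-6.296875 dBV

x − T + W/2 = -4 − (-7) + 4 = 7.
GR = (1 − 1/4) × 7² / 16 = 0.75 × 49 / 16 = 2.296875 dB.
Output = -4 − 2.296875 = -6.296875 dBV.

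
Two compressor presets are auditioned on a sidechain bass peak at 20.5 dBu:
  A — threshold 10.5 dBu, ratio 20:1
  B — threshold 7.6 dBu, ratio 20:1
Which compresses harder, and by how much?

A: 10 dB over, compressed to 0.5 dB over, so 9.5 dB of GR.
B: 12.9 dB over, compressed to 0.645 dB over, so 12.255 dB of GR.
B reduces 2.755 dB more.

B, by 2.755 dB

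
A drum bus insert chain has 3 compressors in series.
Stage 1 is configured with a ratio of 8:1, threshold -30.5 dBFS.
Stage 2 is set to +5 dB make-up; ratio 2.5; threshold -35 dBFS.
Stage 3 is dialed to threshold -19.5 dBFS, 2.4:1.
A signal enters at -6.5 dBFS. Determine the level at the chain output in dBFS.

Stage 1: overshoot 24 dB → 24/8 = 3 dB → -27.5 dBFS.
Stage 2: -27.5 dBFS is 7.5 dB over -35 dBFS; at 2.5:1 that becomes 3 dB over, giving -32 dBFS; +5 dB make-up → -27 dBFS.
Stage 3: -27 dBFS is at or below the -19.5 dBFS threshold — no compression; output -27 dBFS.

-27 dBFS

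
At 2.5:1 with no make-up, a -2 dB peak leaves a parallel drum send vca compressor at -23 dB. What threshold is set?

-37 dB

Input is 35 dB above T (since output overshoot × R = input overshoot: (-23 − T)·2.5 = -2 − T gives T = -37 dB).
Check: -37 + (-2 − (-37))/2.5 = -37 + 14 = -23 dB. ✓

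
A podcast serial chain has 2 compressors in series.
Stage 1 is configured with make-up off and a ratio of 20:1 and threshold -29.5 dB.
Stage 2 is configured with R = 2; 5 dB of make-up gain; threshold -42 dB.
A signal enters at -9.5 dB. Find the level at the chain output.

Stage 1: 20 dB above -29.5 dB, reduced 20:1 to 1 dB above → -28.5 dB.
Stage 2: overshoot 13.5 dB → 13.5/2 = 6.75 dB → -35.25 dB; +5 dB make-up → -30.25 dB.

-30.25 dB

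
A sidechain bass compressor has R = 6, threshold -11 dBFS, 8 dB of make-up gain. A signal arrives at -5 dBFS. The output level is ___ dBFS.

-2 dBFS

The input is 6 dB above the -11 dBFS threshold.
The 6 dB excess becomes 1 dB after 6:1 reduction.
Output = -11 + 1 = -10 dBFS; make-up adds 8 dB, giving -2 dBFS.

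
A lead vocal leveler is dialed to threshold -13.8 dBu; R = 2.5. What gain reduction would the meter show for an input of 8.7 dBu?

13.5 dB

8.7 dBu exceeds the threshold by 22.5 dB.
At 2.5:1, output sits 22.5/2.5 = 9 dB above threshold.
Gain reduction = 22.5 − 9 = 13.5 dB.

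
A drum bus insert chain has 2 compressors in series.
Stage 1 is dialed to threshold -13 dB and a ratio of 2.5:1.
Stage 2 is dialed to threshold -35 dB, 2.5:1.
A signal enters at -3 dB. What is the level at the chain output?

-24.6 dB

Stage 1: overshoot 10 dB → 10/2.5 = 4 dB → -9 dB.
Stage 2: 26 dB above -35 dB, reduced 2.5:1 to 10.4 dB above → -24.6 dB.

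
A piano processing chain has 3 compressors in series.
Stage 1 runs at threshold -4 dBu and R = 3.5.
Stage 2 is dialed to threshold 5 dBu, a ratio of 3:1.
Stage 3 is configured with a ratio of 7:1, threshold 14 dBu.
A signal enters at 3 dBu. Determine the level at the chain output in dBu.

-2 dBu

Stage 1: overshoot 7 dB → 7/3.5 = 2 dB → -2 dBu.
Stage 2: -2 dBu is at or below the 5 dBu threshold — no compression; output -2 dBu.
Stage 3: below threshold (-2 ≤ 14); passes unchanged; output -2 dBu.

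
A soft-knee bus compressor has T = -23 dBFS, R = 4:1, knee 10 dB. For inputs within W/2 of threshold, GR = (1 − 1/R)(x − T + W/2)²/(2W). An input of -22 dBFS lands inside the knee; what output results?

x − T + W/2 = -22 − (-23) + 5 = 6.
GR = (1 − 1/4) × 6² / 20 = 0.75 × 36 / 20 = 1.35 dB.
Output = -22 − 1.35 = -23.35 dBFS.

-23.35 dBFS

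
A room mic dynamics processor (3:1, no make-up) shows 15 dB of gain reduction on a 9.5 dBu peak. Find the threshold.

-13 dBu

Gain reduction = 9.5 − (-5.5) = 15 dB; output overshoot = GR / (R − 1) = 15 / 2 = 7.5 dB.
Threshold = output − output overshoot = -5.5 − 7.5 = -13 dBu.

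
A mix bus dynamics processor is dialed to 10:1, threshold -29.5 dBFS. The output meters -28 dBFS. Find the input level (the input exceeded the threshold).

That's 1.5 dB above the -29.5 dBFS threshold.
Input overshoot = R × output overshoot = 15 dB → input = -29.5 + 15 = -14.5 dBFS.

-14.5 dBFS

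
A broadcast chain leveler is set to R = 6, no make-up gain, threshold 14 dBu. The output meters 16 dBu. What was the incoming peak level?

26 dBu

The compressed level sits 16 − 14 = 2 dB over threshold.
Input overshoot = R × output overshoot = 12 dB → input = 14 + 12 = 26 dBu.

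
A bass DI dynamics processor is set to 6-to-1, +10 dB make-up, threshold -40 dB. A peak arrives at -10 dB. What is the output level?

-25 dB

Overshoot: -10 − (-40) = 30 dB.
6:1 compression reduces that to 30/6 = 5 dB over.
That puts the output at -35 dB; make-up adds 10 dB, giving -25 dB.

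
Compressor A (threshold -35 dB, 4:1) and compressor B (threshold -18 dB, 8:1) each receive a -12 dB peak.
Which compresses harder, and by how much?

A: GR = 23 − 23/4 = 17.25 dB.
B: GR = 6 − 6/8 = 5.25 dB.
Difference: 12 dB in favour of A.

A, by 12 dB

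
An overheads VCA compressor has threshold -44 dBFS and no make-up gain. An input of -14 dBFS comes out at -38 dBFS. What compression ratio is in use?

Input overshoot = -14 − (-44) = 30 dB; output overshoot = -38 − (-44) = 6 dB.
Ratio = 30 / 6 = 5.

5:1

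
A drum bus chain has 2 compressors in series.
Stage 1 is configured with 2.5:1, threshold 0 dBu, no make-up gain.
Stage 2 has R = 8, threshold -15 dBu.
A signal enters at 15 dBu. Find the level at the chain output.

-12.375 dBu

Stage 1: overshoot 15 dB → 15/2.5 = 6 dB → 6 dBu.
Stage 2: overshoot 21 dB → 21/8 = 2.625 dB → -12.375 dBu.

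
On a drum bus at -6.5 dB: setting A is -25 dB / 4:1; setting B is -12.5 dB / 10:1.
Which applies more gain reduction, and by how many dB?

A: overshoot 18.5 dB → output overshoot 4.625 dB → GR 13.875 dB.
B: overshoot 6 dB → output overshoot 0.6 dB → GR 5.4 dB.
A reduces 8.475 dB more.

A, by 8.475 dB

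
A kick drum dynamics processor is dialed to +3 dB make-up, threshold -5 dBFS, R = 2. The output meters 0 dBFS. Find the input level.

Stripping the +3 dB make-up gives -3 dBFS at the gain stage.
Post-compression overshoot = -3 − (-5) = 2 dB.
Before 2:1 compression the overshoot was 2 × 2 = 4 dB, so input = -5 + 4 = -1 dBFS.

-1 dBFS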